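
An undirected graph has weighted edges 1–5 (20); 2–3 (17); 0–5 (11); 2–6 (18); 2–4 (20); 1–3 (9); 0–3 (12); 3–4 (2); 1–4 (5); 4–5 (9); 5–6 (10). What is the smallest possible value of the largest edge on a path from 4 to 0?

Comparing a few candidate routes:
4 -> 5 -> 0: max(9, 11) = 11
4 -> 1 -> 3 -> 0: max(5, 9, 12) = 12
4 -> 3 -> 0: max(2, 12) = 12
4 -> 5 -> 6 -> 2 -> 3 -> 0: max(9, 10, 18, 17, 12) = 18
4 -> 3 -> 2 -> 6 -> 5 -> 0: max(2, 17, 18, 10, 11) = 18
4 -> 1 -> 3 -> 2 -> 6 -> 5 -> 0: max(5, 9, 17, 18, 10, 11) = 18
Best route has worst link 11.

11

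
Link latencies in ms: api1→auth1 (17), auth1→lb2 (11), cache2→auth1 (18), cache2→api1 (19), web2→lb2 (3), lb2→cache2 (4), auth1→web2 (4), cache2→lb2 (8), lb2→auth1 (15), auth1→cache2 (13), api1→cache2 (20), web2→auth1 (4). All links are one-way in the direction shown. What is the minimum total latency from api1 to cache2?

20

Candidate routes:
api1 - cache2: 20
api1 - auth1 - cache2: 17 + 13 = 30
api1 - auth1 - web2 - lb2 - cache2: 17 + 4 + 3 + 4 = 28
api1 - auth1 - lb2 - cache2: 17 + 11 + 4 = 32
The minimum is 20 ms.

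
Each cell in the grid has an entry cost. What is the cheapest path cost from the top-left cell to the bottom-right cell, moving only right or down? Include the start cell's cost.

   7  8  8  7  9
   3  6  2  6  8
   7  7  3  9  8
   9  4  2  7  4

34

One optimal route is r0c0 r1c0 r1c1 r1c2 r2c2 r3c2 r3c3 r3c4.
Its cost is 7 + 3 + 6 + 2 + 3 + 2 + 7 + 4 = 34.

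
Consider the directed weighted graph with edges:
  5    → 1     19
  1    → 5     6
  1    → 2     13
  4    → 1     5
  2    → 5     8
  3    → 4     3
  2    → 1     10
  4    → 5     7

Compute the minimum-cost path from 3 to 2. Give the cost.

Paths from 3 to 2:
3 - 4 - 1 - 2: 3 + 5 + 13 = 21
3 - 4 - 5 - 1 - 2: 3 + 7 + 19 + 13 = 42
Best route has total 21.

21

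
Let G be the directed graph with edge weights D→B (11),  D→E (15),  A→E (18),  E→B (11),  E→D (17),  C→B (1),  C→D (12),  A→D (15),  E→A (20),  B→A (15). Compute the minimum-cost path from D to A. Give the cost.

26

Routes from D to A:
D - E - A: 15 + 20 = 35
D - B - A: 11 + 15 = 26
D - E - B - A: 15 + 11 + 15 = 41
The minimum is 26.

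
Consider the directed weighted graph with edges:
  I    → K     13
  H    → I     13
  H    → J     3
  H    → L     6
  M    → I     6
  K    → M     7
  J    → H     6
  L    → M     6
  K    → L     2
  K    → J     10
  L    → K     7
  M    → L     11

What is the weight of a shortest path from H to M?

12

A few of the H→M routes:
H → L → K → M: 6 + 7 + 7 = 20
H → I → K → M: 13 + 13 + 7 = 33
H → L → M: 6 + 6 = 12
Best route has total 12.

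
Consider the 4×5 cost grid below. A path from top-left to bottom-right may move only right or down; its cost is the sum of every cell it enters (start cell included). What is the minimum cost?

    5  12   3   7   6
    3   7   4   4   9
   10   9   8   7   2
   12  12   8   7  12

Path r0c0 r1c0 r1c1 r1c2 r1c3 r2c3 r2c4 r3c4: 5 + 3 + 7 + 4 + 4 + 7 + 2 + 12 = 44.
For comparison, the top-then-right route costs 56.

44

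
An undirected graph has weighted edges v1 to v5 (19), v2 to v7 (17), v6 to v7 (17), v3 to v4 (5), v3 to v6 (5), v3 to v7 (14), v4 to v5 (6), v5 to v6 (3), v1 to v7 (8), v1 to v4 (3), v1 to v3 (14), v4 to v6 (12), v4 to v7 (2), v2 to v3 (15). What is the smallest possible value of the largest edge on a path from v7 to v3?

Checking several routes:
v7→v1→v4→v3: max(8, 3, 5) = 8
v7→v4→v5→v6→v3: max(2, 6, 3, 5) = 6
v7→v4→v3: max(2, 5) = 5
v7→v1→v4→v5→v6→v3: max(8, 3, 6, 3, 5) = 8
v7→v4→v6→v3: max(2, 12, 5) = 12
The minimum achievable maximum is 5.

5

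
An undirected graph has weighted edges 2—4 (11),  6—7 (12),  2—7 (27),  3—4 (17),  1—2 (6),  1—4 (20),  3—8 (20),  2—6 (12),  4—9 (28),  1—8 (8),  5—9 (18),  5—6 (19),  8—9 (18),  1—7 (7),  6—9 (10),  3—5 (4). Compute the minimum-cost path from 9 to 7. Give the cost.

22

Some routes from 9 to 7:
9→4→2→1→7: 28 + 11 + 6 + 7 = 52
9→8→1→7: 18 + 8 + 7 = 33
9→5→6→7: 18 + 19 + 12 = 49
9→6→2→1→7: 10 + 12 + 6 + 7 = 35
9→6→7: 10 + 12 = 22
9→6→2→7: 10 + 12 + 27 = 49
Shortest: 22.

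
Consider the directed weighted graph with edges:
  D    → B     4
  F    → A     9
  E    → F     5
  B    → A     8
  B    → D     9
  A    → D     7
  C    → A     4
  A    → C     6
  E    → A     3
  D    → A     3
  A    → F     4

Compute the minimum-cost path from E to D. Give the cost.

10

Routes from E to D:
E→F→A→D: 5 + 9 + 7 = 21
E→A→D: 3 + 7 = 10
Best route has total 10.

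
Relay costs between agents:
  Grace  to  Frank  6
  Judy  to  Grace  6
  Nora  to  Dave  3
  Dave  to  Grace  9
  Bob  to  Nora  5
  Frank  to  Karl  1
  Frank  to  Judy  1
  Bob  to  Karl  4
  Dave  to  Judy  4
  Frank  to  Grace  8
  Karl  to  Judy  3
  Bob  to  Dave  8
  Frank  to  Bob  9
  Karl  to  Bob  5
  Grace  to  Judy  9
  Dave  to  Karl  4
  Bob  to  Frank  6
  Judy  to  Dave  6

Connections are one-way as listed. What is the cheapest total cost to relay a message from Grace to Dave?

Some routes from Grace to Dave:
Grace→Frank→Karl→Judy→Dave: 6 + 1 + 3 + 6 = 16
Grace→Judy→Dave: 9 + 6 = 15
Grace→Frank→Judy→Dave: 6 + 1 + 6 = 13
Shortest: 13.

13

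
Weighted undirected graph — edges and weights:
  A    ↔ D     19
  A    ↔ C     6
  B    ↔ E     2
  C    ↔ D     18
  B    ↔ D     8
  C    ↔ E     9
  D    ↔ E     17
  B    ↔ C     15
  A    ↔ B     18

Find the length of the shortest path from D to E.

10

Comparing a few candidate routes:
D - C - E: 18 + 9 = 27
D - E: 17
D - B - E: 8 + 2 = 10
D - C - B - E: 18 + 15 + 2 = 35
D - B - C - E: 8 + 15 + 9 = 32
D - A - C - E: 19 + 6 + 9 = 34
The minimum is 10.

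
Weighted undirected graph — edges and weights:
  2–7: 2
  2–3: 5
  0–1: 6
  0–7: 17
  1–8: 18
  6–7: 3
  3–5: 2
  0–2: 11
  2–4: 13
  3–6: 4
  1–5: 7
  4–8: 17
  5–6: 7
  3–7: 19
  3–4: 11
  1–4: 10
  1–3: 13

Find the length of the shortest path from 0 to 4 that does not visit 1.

Some routes from 0 to 4 avoiding 1:
0→7→2→4: 17 + 2 + 13 = 32
0→7→2→3→4: 17 + 2 + 5 + 11 = 35
0→2→3→4: 11 + 5 + 11 = 27
0→2→4: 11 + 13 = 24
0→7→6→3→4: 17 + 3 + 4 + 11 = 35
0→2→7→6→3→4: 11 + 2 + 3 + 4 + 11 = 31
Shortest: 24.

24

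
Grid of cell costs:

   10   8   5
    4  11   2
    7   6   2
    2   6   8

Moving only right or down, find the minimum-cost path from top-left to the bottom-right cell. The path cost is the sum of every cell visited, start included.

35

Cheapest: [0,0] -> [0,1] -> [0,2] -> [1,2] -> [2,2] -> [3,2]
  10 + 8 + 5 + 2 + 2 + 8 = 35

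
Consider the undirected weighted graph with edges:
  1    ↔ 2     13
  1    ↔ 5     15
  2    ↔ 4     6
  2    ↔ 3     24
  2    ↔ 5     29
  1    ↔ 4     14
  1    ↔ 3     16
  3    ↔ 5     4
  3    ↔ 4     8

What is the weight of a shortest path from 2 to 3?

14

Comparing a few candidate routes:
2 - 3: 24
2 - 1 - 4 - 3: 13 + 14 + 8 = 35
2 - 5 - 3: 29 + 4 = 33
2 - 1 - 3: 13 + 16 = 29
2 - 1 - 5 - 3: 13 + 15 + 4 = 32
2 - 4 - 3: 6 + 8 = 14
Shortest: 14.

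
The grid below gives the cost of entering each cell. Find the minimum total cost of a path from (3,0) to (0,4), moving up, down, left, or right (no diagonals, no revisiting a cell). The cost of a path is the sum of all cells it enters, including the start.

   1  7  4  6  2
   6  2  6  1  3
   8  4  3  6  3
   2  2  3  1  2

18

Path r3c0 -> r3c1 -> r3c2 -> r3c3 -> r3c4 -> r2c4 -> r1c4 -> r0c4: 2 + 2 + 3 + 1 + 2 + 3 + 3 + 2 = 18.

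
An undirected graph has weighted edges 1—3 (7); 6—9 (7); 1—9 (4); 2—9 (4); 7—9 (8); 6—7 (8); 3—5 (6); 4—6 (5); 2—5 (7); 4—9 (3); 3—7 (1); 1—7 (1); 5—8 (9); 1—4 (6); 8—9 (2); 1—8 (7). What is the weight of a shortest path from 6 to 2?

11

Some routes from 6 to 2:
6 - 7 - 1 - 9 - 2: 8 + 1 + 4 + 4 = 17
6 - 9 - 2: 7 + 4 = 11
6 - 4 - 1 - 9 - 2: 5 + 6 + 4 + 4 = 19
6 - 4 - 9 - 2: 5 + 3 + 4 = 12
Best route has total 11.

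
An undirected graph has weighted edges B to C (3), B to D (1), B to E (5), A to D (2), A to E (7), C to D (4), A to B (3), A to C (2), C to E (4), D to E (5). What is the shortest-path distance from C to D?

Comparing a few candidate routes:
C→B→D: 3 + 1 = 4
C→D: 4
C→A→D: 2 + 2 = 4
The minimum is 4.

4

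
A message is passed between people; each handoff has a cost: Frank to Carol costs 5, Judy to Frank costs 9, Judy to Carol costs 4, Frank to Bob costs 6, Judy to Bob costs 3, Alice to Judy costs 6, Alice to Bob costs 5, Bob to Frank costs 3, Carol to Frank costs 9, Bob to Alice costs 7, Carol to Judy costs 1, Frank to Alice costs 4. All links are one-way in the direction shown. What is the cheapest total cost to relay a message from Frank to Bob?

Candidate routes:
Frank -> Alice -> Bob: 4 + 5 = 9
Frank -> Alice -> Judy -> Bob: 4 + 6 + 3 = 13
Frank -> Carol -> Judy -> Bob: 5 + 1 + 3 = 9
Frank -> Bob: 6
The minimum is 6.

6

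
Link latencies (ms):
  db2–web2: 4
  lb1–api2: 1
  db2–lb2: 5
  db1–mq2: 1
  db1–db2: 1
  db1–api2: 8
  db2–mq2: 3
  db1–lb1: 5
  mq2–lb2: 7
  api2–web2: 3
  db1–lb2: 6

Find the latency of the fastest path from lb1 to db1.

Some routes from lb1 to db1:
lb1→api2→web2→db2→lb2→db1: 1 + 3 + 4 + 5 + 6 = 19
lb1→api2→web2→db2→mq2→db1: 1 + 3 + 4 + 3 + 1 = 12
lb1→db1: 5
lb1→api2→db1: 1 + 8 = 9
lb1→api2→web2→db2→db1: 1 + 3 + 4 + 1 = 9
Shortest: 5 ms.

5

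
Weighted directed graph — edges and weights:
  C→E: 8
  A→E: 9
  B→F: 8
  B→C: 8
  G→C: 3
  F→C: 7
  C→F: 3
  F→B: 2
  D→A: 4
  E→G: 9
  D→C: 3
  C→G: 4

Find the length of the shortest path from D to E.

Candidate routes:
D - C - E: 3 + 8 = 11
D - A - E: 4 + 9 = 13
Best route has total 11.

11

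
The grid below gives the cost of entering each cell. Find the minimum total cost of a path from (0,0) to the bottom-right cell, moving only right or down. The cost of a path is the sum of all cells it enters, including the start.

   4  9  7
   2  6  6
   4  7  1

18

Cheapest: (0,0) -> (1,0) -> (2,0) -> (2,1) -> (2,2)
  4 + 2 + 4 + 7 + 1 = 18
(Top row then right column would cost 27.)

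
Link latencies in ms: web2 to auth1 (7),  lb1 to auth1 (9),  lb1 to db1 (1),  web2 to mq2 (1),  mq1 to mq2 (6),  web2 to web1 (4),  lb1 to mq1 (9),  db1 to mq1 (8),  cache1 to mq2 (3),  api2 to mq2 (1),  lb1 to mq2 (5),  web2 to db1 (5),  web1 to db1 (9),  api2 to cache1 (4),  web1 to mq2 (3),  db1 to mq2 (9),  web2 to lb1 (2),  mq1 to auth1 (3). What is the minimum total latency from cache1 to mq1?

Some routes from cache1 to mq1:
cache1→mq2→mq1: 3 + 6 = 9
cache1→api2→mq2→mq1: 4 + 1 + 6 = 11
cache1→mq2→web2→auth1→mq1: 3 + 1 + 7 + 3 = 14
The minimum is 9 ms.

9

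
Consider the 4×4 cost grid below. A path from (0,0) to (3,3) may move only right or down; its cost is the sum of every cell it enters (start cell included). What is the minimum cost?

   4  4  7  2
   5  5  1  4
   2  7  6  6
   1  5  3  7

Best path: r0c0→r1c0→r2c0→r3c0→r3c1→r3c2→r3c3
Cost: 4 + 5 + 2 + 1 + 5 + 3 + 7 = 27

27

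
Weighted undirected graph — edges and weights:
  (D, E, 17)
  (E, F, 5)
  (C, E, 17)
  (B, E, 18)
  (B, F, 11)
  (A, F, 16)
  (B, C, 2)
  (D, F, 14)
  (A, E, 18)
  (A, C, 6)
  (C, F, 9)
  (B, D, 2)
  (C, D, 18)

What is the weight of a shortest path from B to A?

8

Comparing a few candidate routes:
B→F→A: 11 + 16 = 27
B→F→C→A: 11 + 9 + 6 = 26
B→D→C→A: 2 + 18 + 6 = 26
B→C→A: 2 + 6 = 8
Shortest: 8.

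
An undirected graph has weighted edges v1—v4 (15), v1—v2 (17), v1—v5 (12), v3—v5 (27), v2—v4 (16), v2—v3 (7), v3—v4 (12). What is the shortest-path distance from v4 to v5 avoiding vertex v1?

Paths from v4 to v5 avoiding v1:
v4 -> v2 -> v3 -> v5: 16 + 7 + 27 = 50
v4 -> v3 -> v5: 12 + 27 = 39
Shortest: 39.

39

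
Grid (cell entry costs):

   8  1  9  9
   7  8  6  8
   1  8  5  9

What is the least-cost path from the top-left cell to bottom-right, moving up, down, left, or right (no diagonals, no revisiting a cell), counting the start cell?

Take r0c0 → r0c1 → r1c1 → r1c2 → r2c2 → r2c3 for a total of 8 + 1 + 8 + 6 + 5 + 9 = 37.

37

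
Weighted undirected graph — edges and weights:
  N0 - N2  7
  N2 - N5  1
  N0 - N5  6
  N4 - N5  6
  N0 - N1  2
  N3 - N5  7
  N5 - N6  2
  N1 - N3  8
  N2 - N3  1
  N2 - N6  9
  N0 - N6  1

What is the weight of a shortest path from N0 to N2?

Checking several routes:
N0→N2: 7
N0→N6→N5→N2: 1 + 2 + 1 = 4
N0→N5→N2: 6 + 1 = 7
Shortest: 4.

4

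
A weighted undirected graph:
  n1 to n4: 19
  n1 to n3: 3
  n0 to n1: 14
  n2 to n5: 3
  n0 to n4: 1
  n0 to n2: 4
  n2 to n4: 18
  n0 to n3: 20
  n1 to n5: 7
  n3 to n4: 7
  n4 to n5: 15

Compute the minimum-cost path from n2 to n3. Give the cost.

12

Checking several routes:
n2 → n5 → n1 → n3: 3 + 7 + 3 = 13
n2 → n0 → n3: 4 + 20 = 24
n2 → n0 → n1 → n3: 4 + 14 + 3 = 21
n2 → n0 → n4 → n3: 4 + 1 + 7 = 12
n2 → n5 → n4 → n3: 3 + 15 + 7 = 25
The minimum is 12.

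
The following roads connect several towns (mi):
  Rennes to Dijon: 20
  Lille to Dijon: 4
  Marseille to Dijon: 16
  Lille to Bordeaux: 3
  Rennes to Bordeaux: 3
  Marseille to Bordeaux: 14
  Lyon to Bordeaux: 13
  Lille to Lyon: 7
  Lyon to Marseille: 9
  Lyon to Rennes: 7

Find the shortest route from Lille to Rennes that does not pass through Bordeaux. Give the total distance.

14

Candidate routes:
Lille → Dijon → Marseille → Lyon → Rennes: 4 + 16 + 9 + 7 = 36
Lille → Dijon → Rennes: 4 + 20 = 24
Lille → Lyon → Marseille → Dijon → Rennes: 7 + 9 + 16 + 20 = 52
Lille → Lyon → Rennes: 7 + 7 = 14
Shortest: 14 mi.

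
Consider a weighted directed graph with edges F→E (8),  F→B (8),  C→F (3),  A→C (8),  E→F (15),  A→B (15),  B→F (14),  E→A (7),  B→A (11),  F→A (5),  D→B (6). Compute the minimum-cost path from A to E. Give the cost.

19

Candidate routes:
A → C → F → E: 8 + 3 + 8 = 19
A → B → F → E: 15 + 14 + 8 = 37
Shortest: 19.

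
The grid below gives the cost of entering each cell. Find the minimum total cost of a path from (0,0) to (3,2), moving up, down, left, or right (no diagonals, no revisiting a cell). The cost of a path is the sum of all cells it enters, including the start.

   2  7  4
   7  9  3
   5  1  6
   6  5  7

Best path: [0,0] -> [1,0] -> [2,0] -> [2,1] -> [3,1] -> [3,2]
Cost: 2 + 7 + 5 + 1 + 5 + 7 = 27

27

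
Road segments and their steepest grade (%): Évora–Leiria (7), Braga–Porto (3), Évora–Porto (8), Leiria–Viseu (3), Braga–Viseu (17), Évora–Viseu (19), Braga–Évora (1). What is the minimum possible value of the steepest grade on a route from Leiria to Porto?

7

Checking several routes:
Leiria→Évora→Porto: max(7, 8) = 8
Leiria→Viseu→Braga→Porto: max(3, 17, 3) = 17
Leiria→Évora→Braga→Porto: max(7, 1, 3) = 7
Best route has worst link 7%.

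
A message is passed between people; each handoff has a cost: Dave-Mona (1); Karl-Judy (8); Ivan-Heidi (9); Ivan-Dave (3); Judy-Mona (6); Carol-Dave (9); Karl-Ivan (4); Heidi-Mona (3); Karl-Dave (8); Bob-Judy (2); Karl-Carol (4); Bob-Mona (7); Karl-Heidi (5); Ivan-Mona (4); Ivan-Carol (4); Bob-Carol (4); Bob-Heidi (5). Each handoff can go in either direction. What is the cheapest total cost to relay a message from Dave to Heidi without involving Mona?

12

Some routes from Dave to Heidi avoiding Mona:
Dave-Karl-Heidi: 8 + 5 = 13
Dave-Ivan-Karl-Heidi: 3 + 4 + 5 = 12
Dave-Ivan-Heidi: 3 + 9 = 12
Shortest: 12.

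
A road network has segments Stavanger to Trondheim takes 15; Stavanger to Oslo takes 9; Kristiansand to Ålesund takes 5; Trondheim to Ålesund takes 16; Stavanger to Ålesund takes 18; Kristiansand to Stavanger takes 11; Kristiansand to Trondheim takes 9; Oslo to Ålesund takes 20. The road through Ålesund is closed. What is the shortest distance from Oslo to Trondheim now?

Routes from Oslo to Trondheim avoiding Ålesund:
Oslo → Stavanger → Kristiansand → Trondheim: 9 + 11 + 9 = 29
Oslo → Stavanger → Trondheim: 9 + 15 = 24
Best route has total 24.

24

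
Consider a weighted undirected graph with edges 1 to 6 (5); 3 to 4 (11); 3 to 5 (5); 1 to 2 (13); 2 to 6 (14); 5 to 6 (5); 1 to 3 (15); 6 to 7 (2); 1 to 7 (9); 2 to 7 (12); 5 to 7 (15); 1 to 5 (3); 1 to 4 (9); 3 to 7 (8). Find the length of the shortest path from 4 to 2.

Checking several routes:
4 -> 3 -> 7 -> 2: 11 + 8 + 12 = 31
4 -> 1 -> 6 -> 7 -> 2: 9 + 5 + 2 + 12 = 28
4 -> 1 -> 2: 9 + 13 = 22
4 -> 1 -> 7 -> 2: 9 + 9 + 12 = 30
4 -> 1 -> 6 -> 2: 9 + 5 + 14 = 28
Shortest: 22.

22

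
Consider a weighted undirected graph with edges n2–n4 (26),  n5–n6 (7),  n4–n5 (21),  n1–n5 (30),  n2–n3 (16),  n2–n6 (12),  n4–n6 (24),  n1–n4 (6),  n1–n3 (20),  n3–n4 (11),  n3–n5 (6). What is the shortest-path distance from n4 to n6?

24

Checking several routes:
n4 → n2 → n6: 26 + 12 = 38
n4 → n6: 24
n4 → n3 → n5 → n6: 11 + 6 + 7 = 24
n4 → n5 → n6: 21 + 7 = 28
The minimum is 24.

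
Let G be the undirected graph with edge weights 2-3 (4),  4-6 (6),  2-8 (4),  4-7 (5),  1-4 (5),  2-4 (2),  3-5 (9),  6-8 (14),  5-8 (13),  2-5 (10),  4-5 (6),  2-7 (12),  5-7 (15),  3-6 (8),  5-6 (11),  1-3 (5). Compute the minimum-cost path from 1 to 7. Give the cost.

Comparing a few candidate routes:
1-3-2-7: 5 + 4 + 12 = 21
1-4-7: 5 + 5 = 10
1-4-2-7: 5 + 2 + 12 = 19
1-3-2-4-7: 5 + 4 + 2 + 5 = 16
1-3-5-4-7: 5 + 9 + 6 + 5 = 25
1-3-6-4-7: 5 + 8 + 6 + 5 = 24
The minimum is 10.

10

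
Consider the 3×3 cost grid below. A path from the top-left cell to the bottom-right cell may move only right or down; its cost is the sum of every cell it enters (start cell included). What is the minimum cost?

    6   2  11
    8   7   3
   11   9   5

23

Best path: (0,0) -> (0,1) -> (1,1) -> (1,2) -> (2,2)
Cost: 6 + 2 + 7 + 3 + 5 = 23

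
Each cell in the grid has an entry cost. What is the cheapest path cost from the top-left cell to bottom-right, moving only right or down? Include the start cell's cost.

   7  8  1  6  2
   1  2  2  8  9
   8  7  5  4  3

24

Take (0,0) -> (1,0) -> (1,1) -> (1,2) -> (2,2) -> (2,3) -> (2,4) for a total of 7 + 1 + 2 + 2 + 5 + 4 + 3 = 24.
For comparison, the top-then-right route costs 36.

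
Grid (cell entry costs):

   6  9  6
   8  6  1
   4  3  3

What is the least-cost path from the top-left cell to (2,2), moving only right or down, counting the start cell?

One optimal route is r0c0 -> r1c0 -> r1c1 -> r1c2 -> r2c2.
Its cost is 6 + 8 + 6 + 1 + 3 = 24.
(Top row then right column would cost 25.)

24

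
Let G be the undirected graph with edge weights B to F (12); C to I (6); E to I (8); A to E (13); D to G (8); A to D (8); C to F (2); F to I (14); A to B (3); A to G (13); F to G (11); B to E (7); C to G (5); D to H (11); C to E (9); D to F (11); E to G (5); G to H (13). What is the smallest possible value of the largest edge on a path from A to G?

Comparing a few candidate routes:
A - D - G: max(8, 8) = 8
A - B - E - G: max(3, 7, 5) = 7
A - B - E - I - C - G: max(3, 7, 8, 6, 5) = 8
A - B - E - C - G: max(3, 7, 9, 5) = 9
The minimum achievable maximum is 7.

7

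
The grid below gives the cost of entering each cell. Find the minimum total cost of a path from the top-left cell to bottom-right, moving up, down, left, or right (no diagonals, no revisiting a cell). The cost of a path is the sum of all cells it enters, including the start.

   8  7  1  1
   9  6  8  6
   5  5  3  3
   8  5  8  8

Cheapest: [0,0] -> [0,1] -> [0,2] -> [0,3] -> [1,3] -> [2,3] -> [3,3]
  8 + 7 + 1 + 1 + 6 + 3 + 8 = 34

34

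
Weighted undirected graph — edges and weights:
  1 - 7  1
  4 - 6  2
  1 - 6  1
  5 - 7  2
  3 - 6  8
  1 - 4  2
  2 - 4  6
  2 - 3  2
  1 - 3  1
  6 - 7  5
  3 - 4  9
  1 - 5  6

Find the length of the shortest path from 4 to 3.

Comparing a few candidate routes:
4→6→1→3: 2 + 1 + 1 = 4
4→6→7→1→3: 2 + 5 + 1 + 1 = 9
4→1→3: 2 + 1 = 3
4→2→3: 6 + 2 = 8
Best route has total 3.

3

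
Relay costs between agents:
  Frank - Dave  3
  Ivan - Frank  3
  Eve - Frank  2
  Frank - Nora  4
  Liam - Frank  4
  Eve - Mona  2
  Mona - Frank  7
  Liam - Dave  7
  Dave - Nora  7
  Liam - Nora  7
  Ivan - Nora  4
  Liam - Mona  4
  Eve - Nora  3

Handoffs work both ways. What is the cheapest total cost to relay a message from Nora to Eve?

3

Checking several routes:
Nora → Ivan → Frank → Eve: 4 + 3 + 2 = 9
Nora → Eve: 3
Nora → Frank → Eve: 4 + 2 = 6
Nora → Dave → Frank → Eve: 7 + 3 + 2 = 12
The minimum is 3.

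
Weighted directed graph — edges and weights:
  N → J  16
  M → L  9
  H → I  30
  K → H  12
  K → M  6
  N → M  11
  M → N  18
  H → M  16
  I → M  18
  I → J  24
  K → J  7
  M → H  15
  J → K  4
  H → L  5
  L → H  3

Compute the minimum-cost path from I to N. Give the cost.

36

Candidate routes:
I-M-N: 18 + 18 = 36
I-J-K-H-M-N: 24 + 4 + 12 + 16 + 18 = 74
I-J-K-M-N: 24 + 4 + 6 + 18 = 52
Best route has total 36.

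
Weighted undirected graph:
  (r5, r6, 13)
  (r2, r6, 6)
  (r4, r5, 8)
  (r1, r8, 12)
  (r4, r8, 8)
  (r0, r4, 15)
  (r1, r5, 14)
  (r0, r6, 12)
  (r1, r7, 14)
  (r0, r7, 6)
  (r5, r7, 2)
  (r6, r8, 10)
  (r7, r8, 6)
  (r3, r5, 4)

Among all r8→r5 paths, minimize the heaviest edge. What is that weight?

Some routes from r8 to r5:
r8 - r7 - r5: max(6, 2) = 6
r8 - r6 - r0 - r7 - r5: max(10, 12, 6, 2) = 12
r8 - r4 - r5: max(8, 8) = 8
r8 - r6 - r5: max(10, 13) = 13
r8 - r7 - r0 - r6 - r5: max(6, 6, 12, 13) = 13
The minimum achievable maximum is 6.

6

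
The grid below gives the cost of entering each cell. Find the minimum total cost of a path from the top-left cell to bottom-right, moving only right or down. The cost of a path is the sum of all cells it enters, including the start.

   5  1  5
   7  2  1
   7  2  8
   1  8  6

Cheapest: [0,0] -> [0,1] -> [1,1] -> [1,2] -> [2,2] -> [3,2]
  5 + 1 + 2 + 1 + 8 + 6 = 23

23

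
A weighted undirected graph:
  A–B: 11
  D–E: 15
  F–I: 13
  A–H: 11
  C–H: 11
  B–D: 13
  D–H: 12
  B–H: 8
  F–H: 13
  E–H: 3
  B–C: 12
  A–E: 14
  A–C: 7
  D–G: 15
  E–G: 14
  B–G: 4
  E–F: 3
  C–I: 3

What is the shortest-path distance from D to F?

Checking several routes:
D-B-H-E-F: 13 + 8 + 3 + 3 = 27
D-H-F: 12 + 13 = 25
D-E-F: 15 + 3 = 18
D-G-E-F: 15 + 14 + 3 = 32
D-H-E-F: 12 + 3 + 3 = 18
D-E-H-F: 15 + 3 + 13 = 31
The minimum is 18.

18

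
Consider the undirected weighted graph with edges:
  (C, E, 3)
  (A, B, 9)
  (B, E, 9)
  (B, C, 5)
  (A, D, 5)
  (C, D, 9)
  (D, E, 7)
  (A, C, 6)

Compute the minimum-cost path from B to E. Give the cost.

A few of the B→E routes:
B→C→E: 5 + 3 = 8
B→E: 9
B→A→C→E: 9 + 6 + 3 = 18
Shortest: 8.

8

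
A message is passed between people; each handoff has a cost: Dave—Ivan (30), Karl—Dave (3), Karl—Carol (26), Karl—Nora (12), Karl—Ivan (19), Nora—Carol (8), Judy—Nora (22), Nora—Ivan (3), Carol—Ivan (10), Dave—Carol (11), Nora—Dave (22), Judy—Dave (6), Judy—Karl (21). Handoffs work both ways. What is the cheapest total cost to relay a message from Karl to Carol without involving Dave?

Comparing a few candidate routes:
Karl-Nora-Ivan-Carol: 12 + 3 + 10 = 25
Karl-Ivan-Nora-Carol: 19 + 3 + 8 = 30
Karl-Nora-Carol: 12 + 8 = 20
Karl-Carol: 26
Karl-Ivan-Carol: 19 + 10 = 29
Shortest: 20.

20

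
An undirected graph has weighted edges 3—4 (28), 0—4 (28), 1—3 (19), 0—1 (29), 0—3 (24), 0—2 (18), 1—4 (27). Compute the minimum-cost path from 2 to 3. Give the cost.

Paths from 2 to 3:
2 - 0 - 1 - 3: 18 + 29 + 19 = 66
2 - 0 - 4 - 3: 18 + 28 + 28 = 74
2 - 0 - 1 - 4 - 3: 18 + 29 + 27 + 28 = 102
2 - 0 - 3: 18 + 24 = 42
2 - 0 - 4 - 1 - 3: 18 + 28 + 27 + 19 = 92
Best route has total 42.

42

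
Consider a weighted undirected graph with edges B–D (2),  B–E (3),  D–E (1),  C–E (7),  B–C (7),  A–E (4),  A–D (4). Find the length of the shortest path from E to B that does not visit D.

Candidate routes:
E→C→B: 7 + 7 = 14
E→B: 3
The minimum is 3.

3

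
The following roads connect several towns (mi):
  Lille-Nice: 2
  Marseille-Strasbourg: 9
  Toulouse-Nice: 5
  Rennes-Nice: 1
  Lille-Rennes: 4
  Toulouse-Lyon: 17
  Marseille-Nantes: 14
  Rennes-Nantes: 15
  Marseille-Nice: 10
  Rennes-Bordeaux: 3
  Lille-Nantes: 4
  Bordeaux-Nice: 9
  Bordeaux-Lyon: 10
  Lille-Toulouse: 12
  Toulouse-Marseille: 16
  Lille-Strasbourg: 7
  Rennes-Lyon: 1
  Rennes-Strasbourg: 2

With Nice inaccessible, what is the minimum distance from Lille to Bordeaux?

7

Comparing a few candidate routes:
Lille - Rennes - Bordeaux: 4 + 3 = 7
Lille - Strasbourg - Rennes - Bordeaux: 7 + 2 + 3 = 12
Lille - Rennes - Lyon - Bordeaux: 4 + 1 + 10 = 15
Shortest: 7 mi.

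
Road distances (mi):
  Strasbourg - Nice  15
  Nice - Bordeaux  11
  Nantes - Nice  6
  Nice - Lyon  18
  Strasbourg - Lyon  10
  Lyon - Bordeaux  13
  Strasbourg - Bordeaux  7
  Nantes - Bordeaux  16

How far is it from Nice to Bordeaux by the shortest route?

11

Comparing a few candidate routes:
Nice→Strasbourg→Bordeaux: 15 + 7 = 22
Nice→Bordeaux: 11
Nice→Nantes→Bordeaux: 6 + 16 = 22
Nice→Lyon→Bordeaux: 18 + 13 = 31
Shortest: 11 mi.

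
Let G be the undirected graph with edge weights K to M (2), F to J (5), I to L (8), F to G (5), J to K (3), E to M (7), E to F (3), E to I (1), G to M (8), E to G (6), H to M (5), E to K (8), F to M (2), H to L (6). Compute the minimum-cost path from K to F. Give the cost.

4

A few of the K→F routes:
K-J-F: 3 + 5 = 8
K-M-E-F: 2 + 7 + 3 = 12
K-M-F: 2 + 2 = 4
K-E-F: 8 + 3 = 11
K-M-G-F: 2 + 8 + 5 = 15
Best route has total 4.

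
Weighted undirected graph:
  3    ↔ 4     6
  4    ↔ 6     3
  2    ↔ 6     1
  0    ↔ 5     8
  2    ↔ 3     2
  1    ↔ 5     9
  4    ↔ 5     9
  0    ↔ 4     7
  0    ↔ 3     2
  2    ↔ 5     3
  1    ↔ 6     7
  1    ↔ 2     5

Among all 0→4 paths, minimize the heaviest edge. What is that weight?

A few of the 0→4 routes:
0 - 5 - 2 - 6 - 4: max(8, 3, 1, 3) = 8
0 - 3 - 2 - 1 - 6 - 4: max(2, 2, 5, 7, 3) = 7
0 - 3 - 4: max(2, 6) = 6
0 - 4: max(7) = 7
0 - 3 - 2 - 6 - 4: max(2, 2, 1, 3) = 3
0 - 5 - 2 - 3 - 4: max(8, 3, 2, 6) = 8
The minimum achievable maximum is 3.

3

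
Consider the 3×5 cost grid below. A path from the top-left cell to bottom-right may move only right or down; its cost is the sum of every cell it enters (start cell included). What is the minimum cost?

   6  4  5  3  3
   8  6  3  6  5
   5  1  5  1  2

25

One optimal route is r0c0→r0c1→r1c1→r2c1→r2c2→r2c3→r2c4.
Its cost is 6 + 4 + 6 + 1 + 5 + 1 + 2 = 25.
(Top row then right column would cost 28.)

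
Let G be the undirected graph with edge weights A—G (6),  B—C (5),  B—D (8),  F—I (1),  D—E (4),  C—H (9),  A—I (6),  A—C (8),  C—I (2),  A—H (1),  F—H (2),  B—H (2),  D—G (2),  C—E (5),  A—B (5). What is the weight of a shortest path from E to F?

8

Some routes from E to F:
E -> C -> I -> F: 5 + 2 + 1 = 8
E -> C -> B -> H -> F: 5 + 5 + 2 + 2 = 14
E -> D -> G -> A -> H -> F: 4 + 2 + 6 + 1 + 2 = 15
Shortest: 8.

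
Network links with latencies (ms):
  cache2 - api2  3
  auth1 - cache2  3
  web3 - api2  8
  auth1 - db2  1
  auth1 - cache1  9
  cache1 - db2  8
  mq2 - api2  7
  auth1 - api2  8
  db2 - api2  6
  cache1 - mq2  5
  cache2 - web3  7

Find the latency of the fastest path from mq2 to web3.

15

Checking several routes:
mq2 -> api2 -> web3: 7 + 8 = 15
mq2 -> api2 -> cache2 -> web3: 7 + 3 + 7 = 17
mq2 -> cache1 -> db2 -> auth1 -> cache2 -> web3: 5 + 8 + 1 + 3 + 7 = 24
Best route has total 15 ms.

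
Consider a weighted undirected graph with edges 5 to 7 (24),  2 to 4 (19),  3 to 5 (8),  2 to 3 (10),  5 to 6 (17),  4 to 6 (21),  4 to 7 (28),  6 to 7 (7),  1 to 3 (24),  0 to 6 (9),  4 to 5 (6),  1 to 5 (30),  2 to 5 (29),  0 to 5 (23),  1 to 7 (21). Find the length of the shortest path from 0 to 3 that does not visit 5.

A few of the 0→3 routes:
0 → 6 → 4 → 2 → 3: 9 + 21 + 19 + 10 = 59
0 → 6 → 7 → 4 → 2 → 3: 9 + 7 + 28 + 19 + 10 = 73
0 → 6 → 7 → 1 → 3: 9 + 7 + 21 + 24 = 61
Best route has total 59.

59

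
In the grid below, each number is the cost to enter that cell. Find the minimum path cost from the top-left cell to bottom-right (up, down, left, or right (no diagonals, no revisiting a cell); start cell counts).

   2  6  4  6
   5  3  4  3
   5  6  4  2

19

Take [0,0] [1,0] [1,1] [1,2] [1,3] [2,3] for a total of 2 + 5 + 3 + 4 + 3 + 2 = 19.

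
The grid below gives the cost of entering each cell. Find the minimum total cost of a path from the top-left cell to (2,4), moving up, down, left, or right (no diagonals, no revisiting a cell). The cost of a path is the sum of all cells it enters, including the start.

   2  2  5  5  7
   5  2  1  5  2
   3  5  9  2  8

22

Take r0c0 → r0c1 → r1c1 → r1c2 → r1c3 → r1c4 → r2c4 for a total of 2 + 2 + 2 + 1 + 5 + 2 + 8 = 22.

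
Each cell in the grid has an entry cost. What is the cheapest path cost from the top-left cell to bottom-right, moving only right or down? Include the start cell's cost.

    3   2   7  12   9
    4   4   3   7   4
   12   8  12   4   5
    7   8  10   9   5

33

One optimal route is [0,0] [0,1] [1,1] [1,2] [1,3] [1,4] [2,4] [3,4].
Its cost is 3 + 2 + 4 + 3 + 7 + 4 + 5 + 5 = 33.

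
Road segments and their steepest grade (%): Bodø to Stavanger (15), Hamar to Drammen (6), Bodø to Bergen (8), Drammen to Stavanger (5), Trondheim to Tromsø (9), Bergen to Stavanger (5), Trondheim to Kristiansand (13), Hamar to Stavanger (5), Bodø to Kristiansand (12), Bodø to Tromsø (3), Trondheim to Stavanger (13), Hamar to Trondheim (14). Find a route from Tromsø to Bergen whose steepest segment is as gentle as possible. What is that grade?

Some routes from Tromsø to Bergen:
Tromsø→Bodø→Bergen: max(3, 8) = 8
Tromsø→Trondheim→Stavanger→Bergen: max(9, 13, 5) = 13
Tromsø→Trondheim→Kristiansand→Bodø→Bergen: max(9, 13, 12, 8) = 13
Tromsø→Bodø→Kristiansand→Trondheim→Stavanger→Bergen: max(3, 12, 13, 13, 5) = 13
The minimum achievable maximum is 8%.

8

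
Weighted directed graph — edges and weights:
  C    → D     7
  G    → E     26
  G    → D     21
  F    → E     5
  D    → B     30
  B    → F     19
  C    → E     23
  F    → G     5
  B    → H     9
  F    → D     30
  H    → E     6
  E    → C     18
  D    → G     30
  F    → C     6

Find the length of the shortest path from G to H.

60

Paths from G to H:
G→E→C→D→B→H: 26 + 18 + 7 + 30 + 9 = 90
G→D→B→H: 21 + 30 + 9 = 60
Shortest: 60.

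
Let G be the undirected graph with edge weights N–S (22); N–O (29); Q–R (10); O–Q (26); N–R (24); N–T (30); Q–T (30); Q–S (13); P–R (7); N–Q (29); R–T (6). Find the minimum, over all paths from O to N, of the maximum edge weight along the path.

Checking several routes:
O - Q - N: max(26, 29) = 29
O - N: max(29) = 29
O - Q - R - T - N: max(26, 10, 6, 30) = 30
O - Q - R - N: max(26, 10, 24) = 26
O - Q - S - N: max(26, 13, 22) = 26
Best route has worst link 26.

26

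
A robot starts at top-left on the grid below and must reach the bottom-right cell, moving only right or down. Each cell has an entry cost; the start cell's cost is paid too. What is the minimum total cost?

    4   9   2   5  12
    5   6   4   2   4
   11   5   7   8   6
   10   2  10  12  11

42

Take (0,0)→(0,1)→(0,2)→(1,2)→(1,3)→(1,4)→(2,4)→(3,4) for a total of 4 + 9 + 2 + 4 + 2 + 4 + 6 + 11 = 42.
(Top row then right column would cost 53.)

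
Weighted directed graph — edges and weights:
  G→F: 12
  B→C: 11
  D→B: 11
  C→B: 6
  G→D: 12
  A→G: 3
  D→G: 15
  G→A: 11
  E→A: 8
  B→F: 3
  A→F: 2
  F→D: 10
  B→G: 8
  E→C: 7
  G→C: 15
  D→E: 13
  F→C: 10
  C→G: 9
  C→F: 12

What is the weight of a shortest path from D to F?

14

Comparing a few candidate routes:
D -> G -> F: 15 + 12 = 27
D -> E -> A -> F: 13 + 8 + 2 = 23
D -> B -> F: 11 + 3 = 14
Shortest: 14.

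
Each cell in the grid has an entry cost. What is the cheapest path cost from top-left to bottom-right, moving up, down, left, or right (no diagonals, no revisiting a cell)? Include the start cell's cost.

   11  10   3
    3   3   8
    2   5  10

Best path: [0,0] [1,0] [2,0] [2,1] [2,2]
Cost: 11 + 3 + 2 + 5 + 10 = 31

31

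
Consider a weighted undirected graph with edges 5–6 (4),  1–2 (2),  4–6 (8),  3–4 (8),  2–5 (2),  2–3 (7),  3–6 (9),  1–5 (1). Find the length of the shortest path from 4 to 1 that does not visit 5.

Routes from 4 to 1 avoiding 5:
4→3→2→1: 8 + 7 + 2 = 17
4→6→3→2→1: 8 + 9 + 7 + 2 = 26
The minimum is 17.

17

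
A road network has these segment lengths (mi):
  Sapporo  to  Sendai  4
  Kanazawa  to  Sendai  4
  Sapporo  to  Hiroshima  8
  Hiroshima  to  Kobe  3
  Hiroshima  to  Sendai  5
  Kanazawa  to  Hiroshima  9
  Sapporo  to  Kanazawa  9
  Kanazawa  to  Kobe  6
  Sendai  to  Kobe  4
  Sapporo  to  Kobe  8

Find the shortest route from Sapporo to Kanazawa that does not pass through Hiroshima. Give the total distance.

A few of the Sapporo→Kanazawa routes:
Sapporo-Sendai-Kanazawa: 4 + 4 = 8
Sapporo-Kanazawa: 9
Sapporo-Kobe-Kanazawa: 8 + 6 = 14
Shortest: 8 mi.

8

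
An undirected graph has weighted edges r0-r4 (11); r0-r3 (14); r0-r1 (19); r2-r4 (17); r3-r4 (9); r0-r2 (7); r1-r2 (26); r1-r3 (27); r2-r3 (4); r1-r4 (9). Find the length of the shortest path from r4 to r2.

Some routes from r4 to r2:
r4-r3-r0-r2: 9 + 14 + 7 = 30
r4-r2: 17
r4-r0-r2: 11 + 7 = 18
r4-r3-r2: 9 + 4 = 13
r4-r1-r2: 9 + 26 = 35
r4-r0-r3-r2: 11 + 14 + 4 = 29
Shortest: 13.

13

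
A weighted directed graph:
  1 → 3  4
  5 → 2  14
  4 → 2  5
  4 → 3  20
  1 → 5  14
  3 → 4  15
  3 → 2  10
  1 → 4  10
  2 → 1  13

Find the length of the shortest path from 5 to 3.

Routes from 5 to 3:
5 - 2 - 1 - 4 - 3: 14 + 13 + 10 + 20 = 57
5 - 2 - 1 - 3: 14 + 13 + 4 = 31
Shortest: 31.

31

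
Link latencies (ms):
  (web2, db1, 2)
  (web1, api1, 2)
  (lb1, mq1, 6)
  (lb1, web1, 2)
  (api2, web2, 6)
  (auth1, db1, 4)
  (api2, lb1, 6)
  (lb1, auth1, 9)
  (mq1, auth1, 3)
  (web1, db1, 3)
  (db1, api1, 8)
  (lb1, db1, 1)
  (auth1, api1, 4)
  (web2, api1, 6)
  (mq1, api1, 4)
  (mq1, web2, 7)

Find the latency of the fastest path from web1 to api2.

8

Some routes from web1 to api2:
web1 -> db1 -> web2 -> api2: 3 + 2 + 6 = 11
web1 -> lb1 -> api2: 2 + 6 = 8
web1 -> lb1 -> db1 -> web2 -> api2: 2 + 1 + 2 + 6 = 11
web1 -> db1 -> lb1 -> api2: 3 + 1 + 6 = 10
Best route has total 8 ms.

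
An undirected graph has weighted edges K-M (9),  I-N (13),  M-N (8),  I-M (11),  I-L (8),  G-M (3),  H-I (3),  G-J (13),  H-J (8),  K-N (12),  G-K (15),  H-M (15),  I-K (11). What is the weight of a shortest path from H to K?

14

Some routes from H to K:
H - I - N - K: 3 + 13 + 12 = 28
H - M - K: 15 + 9 = 24
H - I - M - G - K: 3 + 11 + 3 + 15 = 32
H - I - M - K: 3 + 11 + 9 = 23
H - I - K: 3 + 11 = 14
H - J - G - M - K: 8 + 13 + 3 + 9 = 33
Best route has total 14.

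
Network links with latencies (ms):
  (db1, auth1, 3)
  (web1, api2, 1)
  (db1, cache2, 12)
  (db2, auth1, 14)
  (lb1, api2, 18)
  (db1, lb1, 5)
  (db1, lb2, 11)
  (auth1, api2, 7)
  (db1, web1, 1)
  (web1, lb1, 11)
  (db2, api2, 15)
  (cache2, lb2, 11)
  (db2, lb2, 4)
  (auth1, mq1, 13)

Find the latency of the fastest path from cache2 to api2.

14

Comparing a few candidate routes:
cache2 → db1 → web1 → api2: 12 + 1 + 1 = 14
cache2 → db1 → auth1 → api2: 12 + 3 + 7 = 22
cache2 → db1 → lb1 → web1 → api2: 12 + 5 + 11 + 1 = 29
cache2 → lb2 → db1 → web1 → api2: 11 + 11 + 1 + 1 = 24
Best route has total 14 ms.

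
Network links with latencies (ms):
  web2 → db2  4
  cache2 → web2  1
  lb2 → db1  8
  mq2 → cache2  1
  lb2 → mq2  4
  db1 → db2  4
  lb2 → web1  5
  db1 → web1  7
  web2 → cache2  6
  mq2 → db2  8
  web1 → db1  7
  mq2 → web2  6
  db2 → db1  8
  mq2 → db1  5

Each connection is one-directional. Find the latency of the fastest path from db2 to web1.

Candidate routes:
db2 -> db1 -> web1: 8 + 7 = 15
Shortest: 15 ms.

15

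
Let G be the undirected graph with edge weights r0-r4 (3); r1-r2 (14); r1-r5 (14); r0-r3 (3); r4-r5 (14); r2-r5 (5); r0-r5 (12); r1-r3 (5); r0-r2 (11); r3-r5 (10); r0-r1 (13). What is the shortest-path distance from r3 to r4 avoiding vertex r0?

Candidate routes:
r3-r1-r2-r5-r4: 5 + 14 + 5 + 14 = 38
r3-r5-r4: 10 + 14 = 24
r3-r1-r5-r4: 5 + 14 + 14 = 33
Shortest: 24.

24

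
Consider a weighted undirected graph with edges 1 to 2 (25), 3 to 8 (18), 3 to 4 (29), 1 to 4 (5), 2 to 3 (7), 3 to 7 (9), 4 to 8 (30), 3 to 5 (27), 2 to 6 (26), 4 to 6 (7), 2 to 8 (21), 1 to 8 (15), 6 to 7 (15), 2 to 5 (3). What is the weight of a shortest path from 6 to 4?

Some routes from 6 to 4:
6 -> 2 -> 3 -> 4: 26 + 7 + 29 = 62
6 -> 2 -> 1 -> 4: 26 + 25 + 5 = 56
6 -> 4: 7
6 -> 7 -> 3 -> 8 -> 1 -> 4: 15 + 9 + 18 + 15 + 5 = 62
6 -> 7 -> 3 -> 2 -> 1 -> 4: 15 + 9 + 7 + 25 + 5 = 61
6 -> 7 -> 3 -> 4: 15 + 9 + 29 = 53
Best route has total 7.

7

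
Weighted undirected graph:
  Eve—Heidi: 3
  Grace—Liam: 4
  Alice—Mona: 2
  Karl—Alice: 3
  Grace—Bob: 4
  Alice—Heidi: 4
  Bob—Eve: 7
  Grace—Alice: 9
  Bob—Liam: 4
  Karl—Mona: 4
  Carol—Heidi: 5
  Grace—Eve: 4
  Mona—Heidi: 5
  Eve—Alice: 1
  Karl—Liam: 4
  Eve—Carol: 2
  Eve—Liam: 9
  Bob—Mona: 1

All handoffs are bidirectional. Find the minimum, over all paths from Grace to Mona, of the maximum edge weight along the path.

Some routes from Grace to Mona:
Grace → Bob → Liam → Karl → Mona: max(4, 4, 4, 4) = 4
Grace → Liam → Bob → Mona: max(4, 4, 1) = 4
Grace → Liam → Karl → Alice → Mona: max(4, 4, 3, 2) = 4
Grace → Bob → Liam → Karl → Alice → Mona: max(4, 4, 4, 3, 2) = 4
Grace → Bob → Mona: max(4, 1) = 4
Grace → Liam → Karl → Mona: max(4, 4, 4) = 4
Best route has worst link 4.

4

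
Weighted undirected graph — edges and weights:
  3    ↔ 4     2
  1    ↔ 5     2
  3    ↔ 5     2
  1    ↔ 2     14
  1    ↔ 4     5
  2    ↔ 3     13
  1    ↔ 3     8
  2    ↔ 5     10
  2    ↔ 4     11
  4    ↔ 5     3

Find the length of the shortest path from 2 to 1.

12

A few of the 2→1 routes:
2→5→1: 10 + 2 = 12
2→4→1: 11 + 5 = 16
2→4→3→5→1: 11 + 2 + 2 + 2 = 17
2→4→5→1: 11 + 3 + 2 = 16
2→1: 14
The minimum is 12.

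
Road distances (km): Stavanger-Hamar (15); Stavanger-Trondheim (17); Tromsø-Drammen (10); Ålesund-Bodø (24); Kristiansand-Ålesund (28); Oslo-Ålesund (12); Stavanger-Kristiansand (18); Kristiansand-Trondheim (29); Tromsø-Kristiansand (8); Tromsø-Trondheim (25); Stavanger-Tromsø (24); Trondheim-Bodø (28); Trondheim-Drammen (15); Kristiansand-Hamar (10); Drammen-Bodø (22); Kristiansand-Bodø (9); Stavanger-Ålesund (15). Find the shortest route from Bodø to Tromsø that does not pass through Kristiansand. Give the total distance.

32

Checking several routes:
Bodø-Trondheim-Tromsø: 28 + 25 = 53
Bodø-Trondheim-Drammen-Tromsø: 28 + 15 + 10 = 53
Bodø-Drammen-Tromsø: 22 + 10 = 32
Bodø-Trondheim-Stavanger-Tromsø: 28 + 17 + 24 = 69
Bodø-Ålesund-Stavanger-Tromsø: 24 + 15 + 24 = 63
Bodø-Drammen-Trondheim-Tromsø: 22 + 15 + 25 = 62
Best route has total 32 km.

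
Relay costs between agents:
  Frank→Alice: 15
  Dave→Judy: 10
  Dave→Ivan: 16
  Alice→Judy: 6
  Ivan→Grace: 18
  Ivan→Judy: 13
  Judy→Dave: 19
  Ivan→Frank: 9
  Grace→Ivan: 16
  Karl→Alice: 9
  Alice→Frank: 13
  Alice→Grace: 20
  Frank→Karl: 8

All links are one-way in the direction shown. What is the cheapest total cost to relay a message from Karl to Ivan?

Routes from Karl to Ivan:
Karl-Alice-Grace-Ivan: 9 + 20 + 16 = 45
Karl-Alice-Judy-Dave-Ivan: 9 + 6 + 19 + 16 = 50
Best route has total 45.

45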